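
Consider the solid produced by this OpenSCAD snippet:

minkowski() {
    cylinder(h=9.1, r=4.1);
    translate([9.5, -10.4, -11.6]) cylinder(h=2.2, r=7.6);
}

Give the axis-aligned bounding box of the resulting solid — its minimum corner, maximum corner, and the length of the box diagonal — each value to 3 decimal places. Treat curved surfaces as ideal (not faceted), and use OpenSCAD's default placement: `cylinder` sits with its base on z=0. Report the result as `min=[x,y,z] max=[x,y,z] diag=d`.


A = translate([9.5, -10.4, -11.6]) cylinder(h=2.2, r=7.6) → bbox [1.9,-18,-11.6] .. [17.1,-2.8,-9.4]
B = cylinder(h=9.1, r=4.1) → bbox [-4.1,-4.1,0] .. [4.1,4.1,9.1]
lo = A.lo+B.lo = [1.9-4.1, -18-4.1, -11.6+0] = [-2.200,-22.100,-11.600]
hi = A.hi+B.hi = [17.1+4.1, -2.8+4.1, -9.4+9.1] = [21.200,1.300,-0.300]
diag = √(23.4²+23.4²+11.3²) = √1222.81 = 34.969

min=[-2.200,-22.100,-11.600] max=[21.200,1.300,-0.300] diag=34.969


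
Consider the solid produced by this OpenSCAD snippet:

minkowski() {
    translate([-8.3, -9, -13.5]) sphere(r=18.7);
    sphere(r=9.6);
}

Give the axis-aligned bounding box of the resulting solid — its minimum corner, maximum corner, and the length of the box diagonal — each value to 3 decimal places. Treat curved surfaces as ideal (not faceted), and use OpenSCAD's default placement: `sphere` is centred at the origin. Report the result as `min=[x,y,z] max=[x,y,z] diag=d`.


A = translate([-8.3, -9, -13.5]) sphere(r=18.7) → bbox [-27,-27.7,-32.2] .. [10.4,9.7,5.2]
B = sphere(r=9.6) → bbox [-9.6,-9.6,-9.6] .. [9.6,9.6,9.6]
lo = A.lo+B.lo = [-27-9.6, -27.7-9.6, -32.2-9.6] = [-36.600,-37.300,-41.800]
hi = A.hi+B.hi = [10.4+9.6, 9.7+9.6, 5.2+9.6] = [20.000,19.300,14.800]
diag = √(56.6²+56.6²+56.6²) = √9610.68 = 98.034

min=[-36.600,-37.300,-41.800] max=[20.000,19.300,14.800] diag=98.034


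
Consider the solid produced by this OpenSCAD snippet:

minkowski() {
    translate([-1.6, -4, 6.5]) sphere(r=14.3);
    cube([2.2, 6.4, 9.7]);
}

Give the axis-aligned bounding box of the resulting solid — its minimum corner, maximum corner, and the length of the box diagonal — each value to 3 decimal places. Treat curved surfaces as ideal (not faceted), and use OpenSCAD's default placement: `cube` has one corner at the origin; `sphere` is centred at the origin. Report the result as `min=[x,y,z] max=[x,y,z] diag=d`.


min=[-15.900,-18.300,-7.800] max=[14.900,16.700,30.500] diag=60.337

A = translate([-1.6, -4, 6.5]) sphere(r=14.3) → bbox [-15.9,-18.3,-7.8] .. [12.7,10.3,20.8]
B = cube([2.2, 6.4, 9.7]) → bbox [0,0,0] .. [2.2,6.4,9.7]
lo = A.lo+B.lo = [-15.9+0, -18.3+0, -7.8+0] = [-15.900,-18.300,-7.800]
hi = A.hi+B.hi = [12.7+2.2, 10.3+6.4, 20.8+9.7] = [14.900,16.700,30.500]
diag = √(30.8²+35²+38.3²) = √3640.53 = 60.337


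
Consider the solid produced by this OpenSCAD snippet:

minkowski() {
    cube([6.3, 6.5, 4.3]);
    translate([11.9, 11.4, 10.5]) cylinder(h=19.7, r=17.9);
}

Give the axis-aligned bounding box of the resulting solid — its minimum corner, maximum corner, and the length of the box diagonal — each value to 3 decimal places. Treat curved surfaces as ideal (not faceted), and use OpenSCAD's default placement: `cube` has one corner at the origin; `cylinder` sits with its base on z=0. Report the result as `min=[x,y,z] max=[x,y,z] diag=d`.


A = translate([11.9, 11.4, 10.5]) cylinder(h=19.7, r=17.9) → bbox [-6,-6.5,10.5] .. [29.8,29.3,30.2]
B = cube([6.3, 6.5, 4.3]) → bbox [0,0,0] .. [6.3,6.5,4.3]
lo = A.lo+B.lo = [-6+0, -6.5+0, 10.5+0] = [-6.000,-6.500,10.500]
hi = A.hi+B.hi = [29.8+6.3, 29.3+6.5, 30.2+4.3] = [36.100,35.800,34.500]
diag = √(42.1²+42.3²+24²) = √4137.7 = 64.325

min=[-6.000,-6.500,10.500] max=[36.100,35.800,34.500] diag=64.325


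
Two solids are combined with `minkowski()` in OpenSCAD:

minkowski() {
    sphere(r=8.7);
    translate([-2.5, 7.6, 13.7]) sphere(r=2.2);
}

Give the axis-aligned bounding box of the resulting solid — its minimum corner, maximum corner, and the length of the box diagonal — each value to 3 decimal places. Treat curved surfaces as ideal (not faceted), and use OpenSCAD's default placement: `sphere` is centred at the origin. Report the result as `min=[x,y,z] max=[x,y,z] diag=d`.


A = translate([-2.5, 7.6, 13.7]) sphere(r=2.2) → bbox [-4.7,5.4,11.5] .. [-0.3,9.8,15.9]
B = sphere(r=8.7) → bbox [-8.7,-8.7,-8.7] .. [8.7,8.7,8.7]
lo = A.lo+B.lo = [-4.7-8.7, 5.4-8.7, 11.5-8.7] = [-13.400,-3.300,2.800]
hi = A.hi+B.hi = [-0.3+8.7, 9.8+8.7, 15.9+8.7] = [8.400,18.500,24.600]
diag = √(21.8²+21.8²+21.8²) = √1425.72 = 37.759

min=[-13.400,-3.300,2.800] max=[8.400,18.500,24.600] diag=37.759


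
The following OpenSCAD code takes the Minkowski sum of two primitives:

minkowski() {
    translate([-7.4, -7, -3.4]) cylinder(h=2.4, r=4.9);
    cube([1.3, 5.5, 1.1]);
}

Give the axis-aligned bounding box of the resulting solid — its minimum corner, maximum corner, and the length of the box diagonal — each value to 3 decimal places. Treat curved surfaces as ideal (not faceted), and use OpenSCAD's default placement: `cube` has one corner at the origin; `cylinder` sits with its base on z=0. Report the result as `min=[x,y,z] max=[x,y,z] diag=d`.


min=[-12.300,-11.900,-3.400] max=[-1.200,3.400,0.100] diag=19.224

A = translate([-7.4, -7, -3.4]) cylinder(h=2.4, r=4.9) → bbox [-12.3,-11.9,-3.4] .. [-2.5,-2.1,-1]
B = cube([1.3, 5.5, 1.1]) → bbox [0,0,0] .. [1.3,5.5,1.1]
lo = A.lo+B.lo = [-12.3+0, -11.9+0, -3.4+0] = [-12.300,-11.900,-3.400]
hi = A.hi+B.hi = [-2.5+1.3, -2.1+5.5, -1+1.1] = [-1.200,3.400,0.100]
diag = √(11.1²+15.3²+3.5²) = √369.55 = 19.224


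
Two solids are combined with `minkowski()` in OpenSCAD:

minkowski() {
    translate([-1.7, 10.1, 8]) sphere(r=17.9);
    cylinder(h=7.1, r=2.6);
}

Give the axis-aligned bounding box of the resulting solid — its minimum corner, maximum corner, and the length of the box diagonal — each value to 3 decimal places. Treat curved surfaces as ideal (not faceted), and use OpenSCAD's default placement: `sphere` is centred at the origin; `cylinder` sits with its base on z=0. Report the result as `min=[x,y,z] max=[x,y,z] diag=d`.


A = translate([-1.7, 10.1, 8]) sphere(r=17.9) → bbox [-19.6,-7.8,-9.9] .. [16.2,28,25.9]
B = cylinder(h=7.1, r=2.6) → bbox [-2.6,-2.6,0] .. [2.6,2.6,7.1]
lo = A.lo+B.lo = [-19.6-2.6, -7.8-2.6, -9.9+0] = [-22.200,-10.400,-9.900]
hi = A.hi+B.hi = [16.2+2.6, 28+2.6, 25.9+7.1] = [18.800,30.600,33.000]
diag = √(41²+41²+42.9²) = √5202.41 = 72.128

min=[-22.200,-10.400,-9.900] max=[18.800,30.600,33.000] diag=72.128


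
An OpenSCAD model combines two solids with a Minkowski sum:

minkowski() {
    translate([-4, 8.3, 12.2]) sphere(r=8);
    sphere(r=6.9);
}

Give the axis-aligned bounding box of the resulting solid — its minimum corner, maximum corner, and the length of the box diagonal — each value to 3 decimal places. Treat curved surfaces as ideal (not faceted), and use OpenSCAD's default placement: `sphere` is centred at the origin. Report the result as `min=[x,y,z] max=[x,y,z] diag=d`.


A = translate([-4, 8.3, 12.2]) sphere(r=8) → bbox [-12,0.3,4.2] .. [4,16.3,20.2]
B = sphere(r=6.9) → bbox [-6.9,-6.9,-6.9] .. [6.9,6.9,6.9]
lo = A.lo+B.lo = [-12-6.9, 0.3-6.9, 4.2-6.9] = [-18.900,-6.600,-2.700]
hi = A.hi+B.hi = [4+6.9, 16.3+6.9, 20.2+6.9] = [10.900,23.200,27.100]
diag = √(29.8²+29.8²+29.8²) = √2664.12 = 51.615

min=[-18.900,-6.600,-2.700] max=[10.900,23.200,27.100] diag=51.615


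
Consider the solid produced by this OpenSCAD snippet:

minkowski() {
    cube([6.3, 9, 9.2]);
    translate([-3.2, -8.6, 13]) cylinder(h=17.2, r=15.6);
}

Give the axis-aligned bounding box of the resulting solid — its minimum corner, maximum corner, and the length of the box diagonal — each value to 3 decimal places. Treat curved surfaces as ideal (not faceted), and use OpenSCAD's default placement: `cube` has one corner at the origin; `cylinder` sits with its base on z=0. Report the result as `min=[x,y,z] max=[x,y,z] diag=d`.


min=[-18.800,-24.200,13.000] max=[18.700,16.000,39.400] diag=60.986

A = translate([-3.2, -8.6, 13]) cylinder(h=17.2, r=15.6) → bbox [-18.8,-24.2,13] .. [12.4,7,30.2]
B = cube([6.3, 9, 9.2]) → bbox [0,0,0] .. [6.3,9,9.2]
lo = A.lo+B.lo = [-18.8+0, -24.2+0, 13+0] = [-18.800,-24.200,13.000]
hi = A.hi+B.hi = [12.4+6.3, 7+9, 30.2+9.2] = [18.700,16.000,39.400]
diag = √(37.5²+40.2²+26.4²) = √3719.25 = 60.986


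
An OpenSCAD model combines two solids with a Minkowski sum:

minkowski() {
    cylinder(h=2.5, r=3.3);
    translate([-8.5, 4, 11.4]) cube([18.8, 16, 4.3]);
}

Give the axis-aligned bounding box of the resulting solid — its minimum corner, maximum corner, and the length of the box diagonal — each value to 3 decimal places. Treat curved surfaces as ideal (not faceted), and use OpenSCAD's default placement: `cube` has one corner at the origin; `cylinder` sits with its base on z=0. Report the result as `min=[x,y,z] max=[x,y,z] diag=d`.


min=[-11.800,0.700,11.400] max=[13.600,23.300,18.200] diag=34.672

A = translate([-8.5, 4, 11.4]) cube([18.8, 16, 4.3]) → bbox [-8.5,4,11.4] .. [10.3,20,15.7]
B = cylinder(h=2.5, r=3.3) → bbox [-3.3,-3.3,0] .. [3.3,3.3,2.5]
lo = A.lo+B.lo = [-8.5-3.3, 4-3.3, 11.4+0] = [-11.800,0.700,11.400]
hi = A.hi+B.hi = [10.3+3.3, 20+3.3, 15.7+2.5] = [13.600,23.300,18.200]
diag = √(25.4²+22.6²+6.8²) = √1202.16 = 34.672


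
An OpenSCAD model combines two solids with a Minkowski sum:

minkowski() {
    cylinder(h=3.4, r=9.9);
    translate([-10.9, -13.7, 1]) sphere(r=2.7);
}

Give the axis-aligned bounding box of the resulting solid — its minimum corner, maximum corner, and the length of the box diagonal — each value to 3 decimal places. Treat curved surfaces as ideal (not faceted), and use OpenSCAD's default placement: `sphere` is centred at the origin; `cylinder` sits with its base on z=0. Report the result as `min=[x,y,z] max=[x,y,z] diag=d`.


min=[-23.500,-26.300,-1.700] max=[1.700,-1.100,7.100] diag=36.709

A = translate([-10.9, -13.7, 1]) sphere(r=2.7) → bbox [-13.6,-16.4,-1.7] .. [-8.2,-11,3.7]
B = cylinder(h=3.4, r=9.9) → bbox [-9.9,-9.9,0] .. [9.9,9.9,3.4]
lo = A.lo+B.lo = [-13.6-9.9, -16.4-9.9, -1.7+0] = [-23.500,-26.300,-1.700]
hi = A.hi+B.hi = [-8.2+9.9, -11+9.9, 3.7+3.4] = [1.700,-1.100,7.100]
diag = √(25.2²+25.2²+8.8²) = √1347.52 = 36.709


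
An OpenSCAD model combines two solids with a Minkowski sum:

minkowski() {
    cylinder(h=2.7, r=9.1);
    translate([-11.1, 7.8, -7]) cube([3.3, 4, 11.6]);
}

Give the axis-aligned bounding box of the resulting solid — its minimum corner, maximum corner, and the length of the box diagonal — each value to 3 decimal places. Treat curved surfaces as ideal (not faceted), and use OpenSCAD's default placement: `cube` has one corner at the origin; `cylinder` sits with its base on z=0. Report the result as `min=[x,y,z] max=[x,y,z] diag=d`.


A = translate([-11.1, 7.8, -7]) cube([3.3, 4, 11.6]) → bbox [-11.1,7.8,-7] .. [-7.8,11.8,4.6]
B = cylinder(h=2.7, r=9.1) → bbox [-9.1,-9.1,0] .. [9.1,9.1,2.7]
lo = A.lo+B.lo = [-11.1-9.1, 7.8-9.1, -7+0] = [-20.200,-1.300,-7.000]
hi = A.hi+B.hi = [-7.8+9.1, 11.8+9.1, 4.6+2.7] = [1.300,20.900,7.300]
diag = √(21.5²+22.2²+14.3²) = √1159.58 = 34.053

min=[-20.200,-1.300,-7.000] max=[1.300,20.900,7.300] diag=34.053


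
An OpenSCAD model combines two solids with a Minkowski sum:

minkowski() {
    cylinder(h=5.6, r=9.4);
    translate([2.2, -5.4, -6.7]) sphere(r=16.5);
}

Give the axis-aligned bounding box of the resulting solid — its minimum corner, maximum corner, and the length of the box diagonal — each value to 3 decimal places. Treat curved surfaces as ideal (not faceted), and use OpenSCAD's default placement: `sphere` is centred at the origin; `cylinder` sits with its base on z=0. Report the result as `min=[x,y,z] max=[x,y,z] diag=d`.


A = translate([2.2, -5.4, -6.7]) sphere(r=16.5) → bbox [-14.3,-21.9,-23.2] .. [18.7,11.1,9.8]
B = cylinder(h=5.6, r=9.4) → bbox [-9.4,-9.4,0] .. [9.4,9.4,5.6]
lo = A.lo+B.lo = [-14.3-9.4, -21.9-9.4, -23.2+0] = [-23.700,-31.300,-23.200]
hi = A.hi+B.hi = [18.7+9.4, 11.1+9.4, 9.8+5.6] = [28.100,20.500,15.400]
diag = √(51.8²+51.8²+38.6²) = √6856.44 = 82.804

min=[-23.700,-31.300,-23.200] max=[28.100,20.500,15.400] diag=82.804


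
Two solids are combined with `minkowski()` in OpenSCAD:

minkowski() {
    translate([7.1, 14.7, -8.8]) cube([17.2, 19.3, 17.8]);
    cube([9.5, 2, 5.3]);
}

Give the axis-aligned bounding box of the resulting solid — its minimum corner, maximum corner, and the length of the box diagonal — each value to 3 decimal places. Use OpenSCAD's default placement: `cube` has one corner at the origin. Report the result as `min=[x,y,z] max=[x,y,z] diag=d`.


A = translate([7.1, 14.7, -8.8]) cube([17.2, 19.3, 17.8]) → bbox [7.1,14.7,-8.8] .. [24.3,34,9]
B = cube([9.5, 2, 5.3]) → bbox [0,0,0] .. [9.5,2,5.3]
lo = A.lo+B.lo = [7.1+0, 14.7+0, -8.8+0] = [7.100,14.700,-8.800]
hi = A.hi+B.hi = [24.3+9.5, 34+2, 9+5.3] = [33.800,36.000,14.300]
diag = √(26.7²+21.3²+23.1²) = √1700.19 = 41.233

min=[7.100,14.700,-8.800] max=[33.800,36.000,14.300] diag=41.233


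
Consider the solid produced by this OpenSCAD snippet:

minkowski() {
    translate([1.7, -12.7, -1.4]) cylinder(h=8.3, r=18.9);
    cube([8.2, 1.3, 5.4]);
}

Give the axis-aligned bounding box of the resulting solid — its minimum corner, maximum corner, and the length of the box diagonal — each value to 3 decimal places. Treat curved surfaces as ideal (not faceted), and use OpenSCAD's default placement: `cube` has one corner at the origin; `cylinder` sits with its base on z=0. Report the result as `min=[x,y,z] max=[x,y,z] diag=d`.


A = translate([1.7, -12.7, -1.4]) cylinder(h=8.3, r=18.9) → bbox [-17.2,-31.6,-1.4] .. [20.6,6.2,6.9]
B = cube([8.2, 1.3, 5.4]) → bbox [0,0,0] .. [8.2,1.3,5.4]
lo = A.lo+B.lo = [-17.2+0, -31.6+0, -1.4+0] = [-17.200,-31.600,-1.400]
hi = A.hi+B.hi = [20.6+8.2, 6.2+1.3, 6.9+5.4] = [28.800,7.500,12.300]
diag = √(46²+39.1²+13.7²) = √3832.5 = 61.907

min=[-17.200,-31.600,-1.400] max=[28.800,7.500,12.300] diag=61.907


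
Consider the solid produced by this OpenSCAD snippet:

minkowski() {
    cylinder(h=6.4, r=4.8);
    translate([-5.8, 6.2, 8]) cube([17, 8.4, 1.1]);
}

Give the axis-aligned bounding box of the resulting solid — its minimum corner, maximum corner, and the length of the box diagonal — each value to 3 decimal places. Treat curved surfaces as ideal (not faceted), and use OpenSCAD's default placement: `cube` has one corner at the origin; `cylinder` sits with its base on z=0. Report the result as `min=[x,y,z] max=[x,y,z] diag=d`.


min=[-10.600,1.400,8.000] max=[16.000,19.400,15.500] diag=32.982

A = translate([-5.8, 6.2, 8]) cube([17, 8.4, 1.1]) → bbox [-5.8,6.2,8] .. [11.2,14.6,9.1]
B = cylinder(h=6.4, r=4.8) → bbox [-4.8,-4.8,0] .. [4.8,4.8,6.4]
lo = A.lo+B.lo = [-5.8-4.8, 6.2-4.8, 8+0] = [-10.600,1.400,8.000]
hi = A.hi+B.hi = [11.2+4.8, 14.6+4.8, 9.1+6.4] = [16.000,19.400,15.500]
diag = √(26.6²+18²+7.5²) = √1087.81 = 32.982


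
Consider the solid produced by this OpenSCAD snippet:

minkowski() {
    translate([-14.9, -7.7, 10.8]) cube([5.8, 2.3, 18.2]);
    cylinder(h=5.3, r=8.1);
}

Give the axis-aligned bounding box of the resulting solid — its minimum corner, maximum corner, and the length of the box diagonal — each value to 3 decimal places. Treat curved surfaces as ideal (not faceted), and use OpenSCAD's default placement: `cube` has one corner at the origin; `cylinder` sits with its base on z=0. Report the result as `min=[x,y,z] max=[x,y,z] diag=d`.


min=[-23.000,-15.800,10.800] max=[-1.000,2.700,34.300] diag=37.128

A = translate([-14.9, -7.7, 10.8]) cube([5.8, 2.3, 18.2]) → bbox [-14.9,-7.7,10.8] .. [-9.1,-5.4,29]
B = cylinder(h=5.3, r=8.1) → bbox [-8.1,-8.1,0] .. [8.1,8.1,5.3]
lo = A.lo+B.lo = [-14.9-8.1, -7.7-8.1, 10.8+0] = [-23.000,-15.800,10.800]
hi = A.hi+B.hi = [-9.1+8.1, -5.4+8.1, 29+5.3] = [-1.000,2.700,34.300]
diag = √(22²+18.5²+23.5²) = √1378.5 = 37.128


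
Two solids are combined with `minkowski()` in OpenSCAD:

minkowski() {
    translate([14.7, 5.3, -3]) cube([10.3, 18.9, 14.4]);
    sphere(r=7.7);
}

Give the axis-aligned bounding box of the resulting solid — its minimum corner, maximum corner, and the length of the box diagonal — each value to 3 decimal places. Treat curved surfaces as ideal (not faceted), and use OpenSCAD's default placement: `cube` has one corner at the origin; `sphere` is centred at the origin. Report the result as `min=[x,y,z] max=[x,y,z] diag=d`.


min=[7.000,-2.400,-10.700] max=[32.700,31.900,19.100] diag=52.202

A = translate([14.7, 5.3, -3]) cube([10.3, 18.9, 14.4]) → bbox [14.7,5.3,-3] .. [25,24.2,11.4]
B = sphere(r=7.7) → bbox [-7.7,-7.7,-7.7] .. [7.7,7.7,7.7]
lo = A.lo+B.lo = [14.7-7.7, 5.3-7.7, -3-7.7] = [7.000,-2.400,-10.700]
hi = A.hi+B.hi = [25+7.7, 24.2+7.7, 11.4+7.7] = [32.700,31.900,19.100]
diag = √(25.7²+34.3²+29.8²) = √2725.02 = 52.202


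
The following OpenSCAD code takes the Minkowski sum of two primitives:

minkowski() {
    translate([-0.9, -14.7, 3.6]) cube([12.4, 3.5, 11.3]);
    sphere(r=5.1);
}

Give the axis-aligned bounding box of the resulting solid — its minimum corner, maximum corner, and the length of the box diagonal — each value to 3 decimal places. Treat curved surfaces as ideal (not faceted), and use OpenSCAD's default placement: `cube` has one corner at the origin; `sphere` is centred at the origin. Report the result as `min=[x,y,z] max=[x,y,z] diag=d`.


A = translate([-0.9, -14.7, 3.6]) cube([12.4, 3.5, 11.3]) → bbox [-0.9,-14.7,3.6] .. [11.5,-11.2,14.9]
B = sphere(r=5.1) → bbox [-5.1,-5.1,-5.1] .. [5.1,5.1,5.1]
lo = A.lo+B.lo = [-0.9-5.1, -14.7-5.1, 3.6-5.1] = [-6.000,-19.800,-1.500]
hi = A.hi+B.hi = [11.5+5.1, -11.2+5.1, 14.9+5.1] = [16.600,-6.100,20.000]
diag = √(22.6²+13.7²+21.5²) = √1160.7 = 34.069

min=[-6.000,-19.800,-1.500] max=[16.600,-6.100,20.000] diag=34.069


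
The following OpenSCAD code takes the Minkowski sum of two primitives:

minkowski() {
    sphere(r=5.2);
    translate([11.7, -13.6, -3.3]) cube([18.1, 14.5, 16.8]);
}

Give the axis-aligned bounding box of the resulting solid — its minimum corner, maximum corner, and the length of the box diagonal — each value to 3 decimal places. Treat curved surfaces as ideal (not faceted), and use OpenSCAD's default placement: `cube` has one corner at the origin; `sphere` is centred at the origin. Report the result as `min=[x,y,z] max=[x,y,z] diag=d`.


min=[6.500,-18.800,-8.500] max=[35.000,6.100,18.700] diag=46.606

A = translate([11.7, -13.6, -3.3]) cube([18.1, 14.5, 16.8]) → bbox [11.7,-13.6,-3.3] .. [29.8,0.9,13.5]
B = sphere(r=5.2) → bbox [-5.2,-5.2,-5.2] .. [5.2,5.2,5.2]
lo = A.lo+B.lo = [11.7-5.2, -13.6-5.2, -3.3-5.2] = [6.500,-18.800,-8.500]
hi = A.hi+B.hi = [29.8+5.2, 0.9+5.2, 13.5+5.2] = [35.000,6.100,18.700]
diag = √(28.5²+24.9²+27.2²) = √2172.1 = 46.606


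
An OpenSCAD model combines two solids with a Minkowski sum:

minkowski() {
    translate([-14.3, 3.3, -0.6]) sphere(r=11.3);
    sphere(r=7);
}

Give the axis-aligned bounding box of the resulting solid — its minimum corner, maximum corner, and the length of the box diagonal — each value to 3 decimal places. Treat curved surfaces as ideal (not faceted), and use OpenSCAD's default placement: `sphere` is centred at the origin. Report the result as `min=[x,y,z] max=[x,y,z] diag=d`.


min=[-32.600,-15.000,-18.900] max=[4.000,21.600,17.700] diag=63.393

A = translate([-14.3, 3.3, -0.6]) sphere(r=11.3) → bbox [-25.6,-8,-11.9] .. [-3,14.6,10.7]
B = sphere(r=7) → bbox [-7,-7,-7] .. [7,7,7]
lo = A.lo+B.lo = [-25.6-7, -8-7, -11.9-7] = [-32.600,-15.000,-18.900]
hi = A.hi+B.hi = [-3+7, 14.6+7, 10.7+7] = [4.000,21.600,17.700]
diag = √(36.6²+36.6²+36.6²) = √4018.68 = 63.393


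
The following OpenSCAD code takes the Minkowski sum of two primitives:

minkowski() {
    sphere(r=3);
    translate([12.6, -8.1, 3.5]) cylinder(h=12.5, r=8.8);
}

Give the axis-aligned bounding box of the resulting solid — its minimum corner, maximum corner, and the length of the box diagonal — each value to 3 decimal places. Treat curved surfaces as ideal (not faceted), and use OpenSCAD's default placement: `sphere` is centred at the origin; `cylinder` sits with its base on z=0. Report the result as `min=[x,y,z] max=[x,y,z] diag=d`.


min=[0.800,-19.900,0.500] max=[24.400,3.700,19.000] diag=38.160

A = translate([12.6, -8.1, 3.5]) cylinder(h=12.5, r=8.8) → bbox [3.8,-16.9,3.5] .. [21.4,0.7,16]
B = sphere(r=3) → bbox [-3,-3,-3] .. [3,3,3]
lo = A.lo+B.lo = [3.8-3, -16.9-3, 3.5-3] = [0.800,-19.900,0.500]
hi = A.hi+B.hi = [21.4+3, 0.7+3, 16+3] = [24.400,3.700,19.000]
diag = √(23.6²+23.6²+18.5²) = √1456.17 = 38.160


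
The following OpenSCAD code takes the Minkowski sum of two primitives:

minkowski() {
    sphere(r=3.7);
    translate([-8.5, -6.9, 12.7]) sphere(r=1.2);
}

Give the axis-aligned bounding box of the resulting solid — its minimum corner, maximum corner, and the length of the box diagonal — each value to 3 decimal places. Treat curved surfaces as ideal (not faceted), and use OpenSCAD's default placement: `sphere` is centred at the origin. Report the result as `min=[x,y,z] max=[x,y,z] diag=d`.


A = translate([-8.5, -6.9, 12.7]) sphere(r=1.2) → bbox [-9.7,-8.1,11.5] .. [-7.3,-5.7,13.9]
B = sphere(r=3.7) → bbox [-3.7,-3.7,-3.7] .. [3.7,3.7,3.7]
lo = A.lo+B.lo = [-9.7-3.7, -8.1-3.7, 11.5-3.7] = [-13.400,-11.800,7.800]
hi = A.hi+B.hi = [-7.3+3.7, -5.7+3.7, 13.9+3.7] = [-3.600,-2.000,17.600]
diag = √(9.8²+9.8²+9.8²) = √288.12 = 16.974

min=[-13.400,-11.800,7.800] max=[-3.600,-2.000,17.600] diag=16.974


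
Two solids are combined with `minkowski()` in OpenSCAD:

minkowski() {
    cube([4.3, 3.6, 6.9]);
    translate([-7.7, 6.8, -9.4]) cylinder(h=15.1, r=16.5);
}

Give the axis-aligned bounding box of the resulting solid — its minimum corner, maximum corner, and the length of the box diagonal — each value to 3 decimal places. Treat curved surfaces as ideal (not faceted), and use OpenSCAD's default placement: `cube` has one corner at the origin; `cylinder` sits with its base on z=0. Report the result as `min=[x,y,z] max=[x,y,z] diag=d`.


min=[-24.200,-9.700,-9.400] max=[13.100,26.900,12.600] diag=56.700

A = translate([-7.7, 6.8, -9.4]) cylinder(h=15.1, r=16.5) → bbox [-24.2,-9.7,-9.4] .. [8.8,23.3,5.7]
B = cube([4.3, 3.6, 6.9]) → bbox [0,0,0] .. [4.3,3.6,6.9]
lo = A.lo+B.lo = [-24.2+0, -9.7+0, -9.4+0] = [-24.200,-9.700,-9.400]
hi = A.hi+B.hi = [8.8+4.3, 23.3+3.6, 5.7+6.9] = [13.100,26.900,12.600]
diag = √(37.3²+36.6²+22²) = √3214.85 = 56.700


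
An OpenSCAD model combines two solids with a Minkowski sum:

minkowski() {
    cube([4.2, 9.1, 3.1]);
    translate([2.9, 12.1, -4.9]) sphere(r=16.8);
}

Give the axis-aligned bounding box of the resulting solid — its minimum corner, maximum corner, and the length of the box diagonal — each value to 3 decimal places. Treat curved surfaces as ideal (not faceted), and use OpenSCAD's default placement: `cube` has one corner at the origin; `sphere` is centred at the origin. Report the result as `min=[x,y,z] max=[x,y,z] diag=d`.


A = translate([2.9, 12.1, -4.9]) sphere(r=16.8) → bbox [-13.9,-4.7,-21.7] .. [19.7,28.9,11.9]
B = cube([4.2, 9.1, 3.1]) → bbox [0,0,0] .. [4.2,9.1,3.1]
lo = A.lo+B.lo = [-13.9+0, -4.7+0, -21.7+0] = [-13.900,-4.700,-21.700]
hi = A.hi+B.hi = [19.7+4.2, 28.9+9.1, 11.9+3.1] = [23.900,38.000,15.000]
diag = √(37.8²+42.7²+36.7²) = √4599.02 = 67.816

min=[-13.900,-4.700,-21.700] max=[23.900,38.000,15.000] diag=67.816


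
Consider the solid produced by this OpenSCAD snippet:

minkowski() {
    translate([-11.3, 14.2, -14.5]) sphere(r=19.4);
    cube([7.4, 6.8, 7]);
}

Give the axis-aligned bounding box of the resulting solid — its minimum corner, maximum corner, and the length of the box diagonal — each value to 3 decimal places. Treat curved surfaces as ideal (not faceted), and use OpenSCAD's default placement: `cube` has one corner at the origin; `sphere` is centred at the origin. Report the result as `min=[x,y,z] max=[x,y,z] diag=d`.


min=[-30.700,-5.200,-33.900] max=[15.500,40.400,11.900] diag=79.445

A = translate([-11.3, 14.2, -14.5]) sphere(r=19.4) → bbox [-30.7,-5.2,-33.9] .. [8.1,33.6,4.9]
B = cube([7.4, 6.8, 7]) → bbox [0,0,0] .. [7.4,6.8,7]
lo = A.lo+B.lo = [-30.7+0, -5.2+0, -33.9+0] = [-30.700,-5.200,-33.900]
hi = A.hi+B.hi = [8.1+7.4, 33.6+6.8, 4.9+7] = [15.500,40.400,11.900]
diag = √(46.2²+45.6²+45.8²) = √6311.44 = 79.445


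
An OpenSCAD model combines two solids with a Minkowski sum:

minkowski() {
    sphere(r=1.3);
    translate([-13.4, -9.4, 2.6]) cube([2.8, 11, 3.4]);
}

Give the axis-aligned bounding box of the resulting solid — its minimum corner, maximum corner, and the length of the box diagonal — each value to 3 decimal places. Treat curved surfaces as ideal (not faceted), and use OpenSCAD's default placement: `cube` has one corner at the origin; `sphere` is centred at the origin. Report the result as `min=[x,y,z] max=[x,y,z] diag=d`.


min=[-14.700,-10.700,1.300] max=[-9.300,2.900,7.300] diag=15.815

A = translate([-13.4, -9.4, 2.6]) cube([2.8, 11, 3.4]) → bbox [-13.4,-9.4,2.6] .. [-10.6,1.6,6]
B = sphere(r=1.3) → bbox [-1.3,-1.3,-1.3] .. [1.3,1.3,1.3]
lo = A.lo+B.lo = [-13.4-1.3, -9.4-1.3, 2.6-1.3] = [-14.700,-10.700,1.300]
hi = A.hi+B.hi = [-10.6+1.3, 1.6+1.3, 6+1.3] = [-9.300,2.900,7.300]
diag = √(5.4²+13.6²+6²) = √250.12 = 15.815


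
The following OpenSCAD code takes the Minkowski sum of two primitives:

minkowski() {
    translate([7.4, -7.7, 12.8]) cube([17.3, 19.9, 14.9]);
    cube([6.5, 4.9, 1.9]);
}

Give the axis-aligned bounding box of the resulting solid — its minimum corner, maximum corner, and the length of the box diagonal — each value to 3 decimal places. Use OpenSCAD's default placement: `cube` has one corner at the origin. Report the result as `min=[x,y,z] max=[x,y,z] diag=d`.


A = translate([7.4, -7.7, 12.8]) cube([17.3, 19.9, 14.9]) → bbox [7.4,-7.7,12.8] .. [24.7,12.2,27.7]
B = cube([6.5, 4.9, 1.9]) → bbox [0,0,0] .. [6.5,4.9,1.9]
lo = A.lo+B.lo = [7.4+0, -7.7+0, 12.8+0] = [7.400,-7.700,12.800]
hi = A.hi+B.hi = [24.7+6.5, 12.2+4.9, 27.7+1.9] = [31.200,17.100,29.600]
diag = √(23.8²+24.8²+16.8²) = √1463.72 = 38.259

min=[7.400,-7.700,12.800] max=[31.200,17.100,29.600] diag=38.259


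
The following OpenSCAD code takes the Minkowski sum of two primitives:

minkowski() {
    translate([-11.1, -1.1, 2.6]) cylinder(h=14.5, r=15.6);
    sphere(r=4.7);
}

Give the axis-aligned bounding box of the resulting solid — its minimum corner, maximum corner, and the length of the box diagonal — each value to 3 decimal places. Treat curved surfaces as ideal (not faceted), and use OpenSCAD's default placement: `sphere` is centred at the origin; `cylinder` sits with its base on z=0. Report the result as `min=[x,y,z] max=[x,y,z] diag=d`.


min=[-31.400,-21.400,-2.100] max=[9.200,19.200,21.800] diag=62.193

A = translate([-11.1, -1.1, 2.6]) cylinder(h=14.5, r=15.6) → bbox [-26.7,-16.7,2.6] .. [4.5,14.5,17.1]
B = sphere(r=4.7) → bbox [-4.7,-4.7,-4.7] .. [4.7,4.7,4.7]
lo = A.lo+B.lo = [-26.7-4.7, -16.7-4.7, 2.6-4.7] = [-31.400,-21.400,-2.100]
hi = A.hi+B.hi = [4.5+4.7, 14.5+4.7, 17.1+4.7] = [9.200,19.200,21.800]
diag = √(40.6²+40.6²+23.9²) = √3867.93 = 62.193


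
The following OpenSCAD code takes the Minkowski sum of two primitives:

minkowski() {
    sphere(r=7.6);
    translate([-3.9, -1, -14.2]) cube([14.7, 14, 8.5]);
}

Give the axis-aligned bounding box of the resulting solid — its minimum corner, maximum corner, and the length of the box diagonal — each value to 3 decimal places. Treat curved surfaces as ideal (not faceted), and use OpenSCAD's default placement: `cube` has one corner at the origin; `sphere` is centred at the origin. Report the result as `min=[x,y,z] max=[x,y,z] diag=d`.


A = translate([-3.9, -1, -14.2]) cube([14.7, 14, 8.5]) → bbox [-3.9,-1,-14.2] .. [10.8,13,-5.7]
B = sphere(r=7.6) → bbox [-7.6,-7.6,-7.6] .. [7.6,7.6,7.6]
lo = A.lo+B.lo = [-3.9-7.6, -1-7.6, -14.2-7.6] = [-11.500,-8.600,-21.800]
hi = A.hi+B.hi = [10.8+7.6, 13+7.6, -5.7+7.6] = [18.400,20.600,1.900]
diag = √(29.9²+29.2²+23.7²) = √2308.34 = 48.045

min=[-11.500,-8.600,-21.800] max=[18.400,20.600,1.900] diag=48.045


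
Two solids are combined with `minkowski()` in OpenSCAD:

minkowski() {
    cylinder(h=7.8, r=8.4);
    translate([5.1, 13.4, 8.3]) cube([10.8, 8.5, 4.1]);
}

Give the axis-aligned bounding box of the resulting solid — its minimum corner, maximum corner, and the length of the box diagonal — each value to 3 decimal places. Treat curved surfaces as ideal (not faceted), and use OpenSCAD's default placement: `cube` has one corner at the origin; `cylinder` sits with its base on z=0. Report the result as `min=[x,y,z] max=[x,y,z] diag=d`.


A = translate([5.1, 13.4, 8.3]) cube([10.8, 8.5, 4.1]) → bbox [5.1,13.4,8.3] .. [15.9,21.9,12.4]
B = cylinder(h=7.8, r=8.4) → bbox [-8.4,-8.4,0] .. [8.4,8.4,7.8]
lo = A.lo+B.lo = [5.1-8.4, 13.4-8.4, 8.3+0] = [-3.300,5.000,8.300]
hi = A.hi+B.hi = [15.9+8.4, 21.9+8.4, 12.4+7.8] = [24.300,30.300,20.200]
diag = √(27.6²+25.3²+11.9²) = √1543.46 = 39.287

min=[-3.300,5.000,8.300] max=[24.300,30.300,20.200] diag=39.287


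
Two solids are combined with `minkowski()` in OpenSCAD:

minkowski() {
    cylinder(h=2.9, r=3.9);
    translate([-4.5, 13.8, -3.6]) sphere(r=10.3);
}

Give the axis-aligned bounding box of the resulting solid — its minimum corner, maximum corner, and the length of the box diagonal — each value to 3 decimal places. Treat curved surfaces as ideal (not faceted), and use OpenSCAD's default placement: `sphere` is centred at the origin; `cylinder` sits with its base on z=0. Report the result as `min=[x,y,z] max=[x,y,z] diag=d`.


min=[-18.700,-0.400,-13.900] max=[9.700,28.000,9.600] diag=46.534

A = translate([-4.5, 13.8, -3.6]) sphere(r=10.3) → bbox [-14.8,3.5,-13.9] .. [5.8,24.1,6.7]
B = cylinder(h=2.9, r=3.9) → bbox [-3.9,-3.9,0] .. [3.9,3.9,2.9]
lo = A.lo+B.lo = [-14.8-3.9, 3.5-3.9, -13.9+0] = [-18.700,-0.400,-13.900]
hi = A.hi+B.hi = [5.8+3.9, 24.1+3.9, 6.7+2.9] = [9.700,28.000,9.600]
diag = √(28.4²+28.4²+23.5²) = √2165.37 = 46.534


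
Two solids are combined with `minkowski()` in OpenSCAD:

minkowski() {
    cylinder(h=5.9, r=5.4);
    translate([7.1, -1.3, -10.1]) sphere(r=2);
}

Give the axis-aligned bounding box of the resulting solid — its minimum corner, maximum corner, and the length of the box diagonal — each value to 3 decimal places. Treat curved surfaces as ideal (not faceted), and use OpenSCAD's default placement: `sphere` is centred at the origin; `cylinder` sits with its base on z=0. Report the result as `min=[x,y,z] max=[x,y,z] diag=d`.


min=[-0.300,-8.700,-12.100] max=[14.500,6.100,-2.200] diag=23.154

A = translate([7.1, -1.3, -10.1]) sphere(r=2) → bbox [5.1,-3.3,-12.1] .. [9.1,0.7,-8.1]
B = cylinder(h=5.9, r=5.4) → bbox [-5.4,-5.4,0] .. [5.4,5.4,5.9]
lo = A.lo+B.lo = [5.1-5.4, -3.3-5.4, -12.1+0] = [-0.300,-8.700,-12.100]
hi = A.hi+B.hi = [9.1+5.4, 0.7+5.4, -8.1+5.9] = [14.500,6.100,-2.200]
diag = √(14.8²+14.8²+9.9²) = √536.09 = 23.154


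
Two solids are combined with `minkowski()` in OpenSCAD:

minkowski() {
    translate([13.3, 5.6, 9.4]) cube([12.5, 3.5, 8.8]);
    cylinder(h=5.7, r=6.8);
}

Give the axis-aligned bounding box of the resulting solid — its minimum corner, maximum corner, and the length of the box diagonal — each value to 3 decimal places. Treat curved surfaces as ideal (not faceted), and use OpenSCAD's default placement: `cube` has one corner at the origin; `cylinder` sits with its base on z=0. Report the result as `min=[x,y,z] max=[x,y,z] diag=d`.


A = translate([13.3, 5.6, 9.4]) cube([12.5, 3.5, 8.8]) → bbox [13.3,5.6,9.4] .. [25.8,9.1,18.2]
B = cylinder(h=5.7, r=6.8) → bbox [-6.8,-6.8,0] .. [6.8,6.8,5.7]
lo = A.lo+B.lo = [13.3-6.8, 5.6-6.8, 9.4+0] = [6.500,-1.200,9.400]
hi = A.hi+B.hi = [25.8+6.8, 9.1+6.8, 18.2+5.7] = [32.600,15.900,23.900]
diag = √(26.1²+17.1²+14.5²) = √1183.87 = 34.407

min=[6.500,-1.200,9.400] max=[32.600,15.900,23.900] diag=34.407


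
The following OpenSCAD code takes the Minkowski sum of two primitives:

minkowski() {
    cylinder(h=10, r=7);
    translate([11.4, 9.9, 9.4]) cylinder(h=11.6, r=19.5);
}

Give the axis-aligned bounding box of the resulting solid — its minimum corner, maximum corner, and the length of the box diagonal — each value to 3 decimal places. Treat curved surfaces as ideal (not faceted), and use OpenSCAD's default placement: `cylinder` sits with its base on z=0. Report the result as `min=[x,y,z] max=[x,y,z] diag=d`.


A = translate([11.4, 9.9, 9.4]) cylinder(h=11.6, r=19.5) → bbox [-8.1,-9.6,9.4] .. [30.9,29.4,21]
B = cylinder(h=10, r=7) → bbox [-7,-7,0] .. [7,7,10]
lo = A.lo+B.lo = [-8.1-7, -9.6-7, 9.4+0] = [-15.100,-16.600,9.400]
hi = A.hi+B.hi = [30.9+7, 29.4+7, 21+10] = [37.900,36.400,31.000]
diag = √(53²+53²+21.6²) = √6084.56 = 78.004

min=[-15.100,-16.600,9.400] max=[37.900,36.400,31.000] diag=78.004


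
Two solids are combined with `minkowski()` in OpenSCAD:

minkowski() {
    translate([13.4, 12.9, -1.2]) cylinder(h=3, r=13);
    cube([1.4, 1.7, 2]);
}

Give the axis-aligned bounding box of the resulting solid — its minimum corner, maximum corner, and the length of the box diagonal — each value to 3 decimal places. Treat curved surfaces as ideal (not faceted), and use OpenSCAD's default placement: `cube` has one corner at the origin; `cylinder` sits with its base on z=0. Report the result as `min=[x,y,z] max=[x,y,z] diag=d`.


min=[0.400,-0.100,-1.200] max=[27.800,27.600,3.800] diag=39.282

A = translate([13.4, 12.9, -1.2]) cylinder(h=3, r=13) → bbox [0.4,-0.1,-1.2] .. [26.4,25.9,1.8]
B = cube([1.4, 1.7, 2]) → bbox [0,0,0] .. [1.4,1.7,2]
lo = A.lo+B.lo = [0.4+0, -0.1+0, -1.2+0] = [0.400,-0.100,-1.200]
hi = A.hi+B.hi = [26.4+1.4, 25.9+1.7, 1.8+2] = [27.800,27.600,3.800]
diag = √(27.4²+27.7²+5²) = √1543.05 = 39.282


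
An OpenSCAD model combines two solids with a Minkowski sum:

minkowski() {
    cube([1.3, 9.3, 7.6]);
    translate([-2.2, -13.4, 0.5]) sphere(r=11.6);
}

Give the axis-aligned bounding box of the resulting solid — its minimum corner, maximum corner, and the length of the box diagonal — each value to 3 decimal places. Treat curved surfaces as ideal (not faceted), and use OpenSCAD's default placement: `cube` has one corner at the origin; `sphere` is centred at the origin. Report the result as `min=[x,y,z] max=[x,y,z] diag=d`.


A = translate([-2.2, -13.4, 0.5]) sphere(r=11.6) → bbox [-13.8,-25,-11.1] .. [9.4,-1.8,12.1]
B = cube([1.3, 9.3, 7.6]) → bbox [0,0,0] .. [1.3,9.3,7.6]
lo = A.lo+B.lo = [-13.8+0, -25+0, -11.1+0] = [-13.800,-25.000,-11.100]
hi = A.hi+B.hi = [9.4+1.3, -1.8+9.3, 12.1+7.6] = [10.700,7.500,19.700]
diag = √(24.5²+32.5²+30.8²) = √2605.14 = 51.041

min=[-13.800,-25.000,-11.100] max=[10.700,7.500,19.700] diag=51.041


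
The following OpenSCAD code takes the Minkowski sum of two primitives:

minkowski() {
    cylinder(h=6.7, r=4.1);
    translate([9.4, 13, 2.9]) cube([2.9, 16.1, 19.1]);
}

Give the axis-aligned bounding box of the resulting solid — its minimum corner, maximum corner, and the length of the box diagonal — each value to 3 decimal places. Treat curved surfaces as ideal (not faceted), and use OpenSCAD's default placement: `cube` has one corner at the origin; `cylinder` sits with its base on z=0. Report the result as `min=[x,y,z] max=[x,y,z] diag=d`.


min=[5.300,8.900,2.900] max=[16.400,33.200,28.700] diag=37.139

A = translate([9.4, 13, 2.9]) cube([2.9, 16.1, 19.1]) → bbox [9.4,13,2.9] .. [12.3,29.1,22]
B = cylinder(h=6.7, r=4.1) → bbox [-4.1,-4.1,0] .. [4.1,4.1,6.7]
lo = A.lo+B.lo = [9.4-4.1, 13-4.1, 2.9+0] = [5.300,8.900,2.900]
hi = A.hi+B.hi = [12.3+4.1, 29.1+4.1, 22+6.7] = [16.400,33.200,28.700]
diag = √(11.1²+24.3²+25.8²) = √1379.34 = 37.139


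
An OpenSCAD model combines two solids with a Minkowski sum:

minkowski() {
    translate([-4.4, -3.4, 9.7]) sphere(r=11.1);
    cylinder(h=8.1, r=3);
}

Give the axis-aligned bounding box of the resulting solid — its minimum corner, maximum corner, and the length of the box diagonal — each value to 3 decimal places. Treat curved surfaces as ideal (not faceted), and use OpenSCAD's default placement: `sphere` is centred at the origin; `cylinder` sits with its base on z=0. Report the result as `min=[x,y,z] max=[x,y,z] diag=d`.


min=[-18.500,-17.500,-1.400] max=[9.700,10.700,28.900] diag=50.086

A = translate([-4.4, -3.4, 9.7]) sphere(r=11.1) → bbox [-15.5,-14.5,-1.4] .. [6.7,7.7,20.8]
B = cylinder(h=8.1, r=3) → bbox [-3,-3,0] .. [3,3,8.1]
lo = A.lo+B.lo = [-15.5-3, -14.5-3, -1.4+0] = [-18.500,-17.500,-1.400]
hi = A.hi+B.hi = [6.7+3, 7.7+3, 20.8+8.1] = [9.700,10.700,28.900]
diag = √(28.2²+28.2²+30.3²) = √2508.57 = 50.086


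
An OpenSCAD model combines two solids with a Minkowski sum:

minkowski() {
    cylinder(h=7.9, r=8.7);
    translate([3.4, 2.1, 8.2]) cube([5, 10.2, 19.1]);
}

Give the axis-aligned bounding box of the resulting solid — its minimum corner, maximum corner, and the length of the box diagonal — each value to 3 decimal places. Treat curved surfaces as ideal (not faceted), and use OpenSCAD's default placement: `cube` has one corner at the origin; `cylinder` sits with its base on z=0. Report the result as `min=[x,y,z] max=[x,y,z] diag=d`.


A = translate([3.4, 2.1, 8.2]) cube([5, 10.2, 19.1]) → bbox [3.4,2.1,8.2] .. [8.4,12.3,27.3]
B = cylinder(h=7.9, r=8.7) → bbox [-8.7,-8.7,0] .. [8.7,8.7,7.9]
lo = A.lo+B.lo = [3.4-8.7, 2.1-8.7, 8.2+0] = [-5.300,-6.600,8.200]
hi = A.hi+B.hi = [8.4+8.7, 12.3+8.7, 27.3+7.9] = [17.100,21.000,35.200]
diag = √(22.4²+27.6²+27²) = √1992.52 = 44.638

min=[-5.300,-6.600,8.200] max=[17.100,21.000,35.200] diag=44.638


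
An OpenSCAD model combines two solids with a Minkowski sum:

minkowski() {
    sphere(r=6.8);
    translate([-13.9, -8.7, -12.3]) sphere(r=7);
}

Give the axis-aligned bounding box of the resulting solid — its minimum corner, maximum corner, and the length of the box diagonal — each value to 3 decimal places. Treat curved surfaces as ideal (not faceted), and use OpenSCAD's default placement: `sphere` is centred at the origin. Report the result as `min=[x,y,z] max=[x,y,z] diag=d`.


A = translate([-13.9, -8.7, -12.3]) sphere(r=7) → bbox [-20.9,-15.7,-19.3] .. [-6.9,-1.7,-5.3]
B = sphere(r=6.8) → bbox [-6.8,-6.8,-6.8] .. [6.8,6.8,6.8]
lo = A.lo+B.lo = [-20.9-6.8, -15.7-6.8, -19.3-6.8] = [-27.700,-22.500,-26.100]
hi = A.hi+B.hi = [-6.9+6.8, -1.7+6.8, -5.3+6.8] = [-0.100,5.100,1.500]
diag = √(27.6²+27.6²+27.6²) = √2285.28 = 47.805

min=[-27.700,-22.500,-26.100] max=[-0.100,5.100,1.500] diag=47.805


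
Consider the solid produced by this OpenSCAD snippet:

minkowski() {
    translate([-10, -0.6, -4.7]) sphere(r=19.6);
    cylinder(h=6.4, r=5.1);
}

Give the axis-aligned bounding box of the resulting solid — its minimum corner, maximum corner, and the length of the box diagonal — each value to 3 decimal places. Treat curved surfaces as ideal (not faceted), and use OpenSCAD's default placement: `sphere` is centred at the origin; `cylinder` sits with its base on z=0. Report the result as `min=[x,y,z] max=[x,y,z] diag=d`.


min=[-34.700,-25.300,-24.300] max=[14.700,24.100,21.300] diag=83.427

A = translate([-10, -0.6, -4.7]) sphere(r=19.6) → bbox [-29.6,-20.2,-24.3] .. [9.6,19,14.9]
B = cylinder(h=6.4, r=5.1) → bbox [-5.1,-5.1,0] .. [5.1,5.1,6.4]
lo = A.lo+B.lo = [-29.6-5.1, -20.2-5.1, -24.3+0] = [-34.700,-25.300,-24.300]
hi = A.hi+B.hi = [9.6+5.1, 19+5.1, 14.9+6.4] = [14.700,24.100,21.300]
diag = √(49.4²+49.4²+45.6²) = √6960.08 = 83.427


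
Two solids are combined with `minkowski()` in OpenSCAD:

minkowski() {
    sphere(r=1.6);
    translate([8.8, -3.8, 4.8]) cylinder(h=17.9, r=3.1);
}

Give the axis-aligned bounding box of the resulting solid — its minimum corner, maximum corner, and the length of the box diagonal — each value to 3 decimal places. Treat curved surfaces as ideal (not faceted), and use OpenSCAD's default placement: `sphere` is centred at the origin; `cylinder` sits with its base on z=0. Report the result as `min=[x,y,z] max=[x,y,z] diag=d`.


min=[4.100,-8.500,3.200] max=[13.500,0.900,24.300] diag=24.939

A = translate([8.8, -3.8, 4.8]) cylinder(h=17.9, r=3.1) → bbox [5.7,-6.9,4.8] .. [11.9,-0.7,22.7]
B = sphere(r=1.6) → bbox [-1.6,-1.6,-1.6] .. [1.6,1.6,1.6]
lo = A.lo+B.lo = [5.7-1.6, -6.9-1.6, 4.8-1.6] = [4.100,-8.500,3.200]
hi = A.hi+B.hi = [11.9+1.6, -0.7+1.6, 22.7+1.6] = [13.500,0.900,24.300]
diag = √(9.4²+9.4²+21.1²) = √621.93 = 24.939
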